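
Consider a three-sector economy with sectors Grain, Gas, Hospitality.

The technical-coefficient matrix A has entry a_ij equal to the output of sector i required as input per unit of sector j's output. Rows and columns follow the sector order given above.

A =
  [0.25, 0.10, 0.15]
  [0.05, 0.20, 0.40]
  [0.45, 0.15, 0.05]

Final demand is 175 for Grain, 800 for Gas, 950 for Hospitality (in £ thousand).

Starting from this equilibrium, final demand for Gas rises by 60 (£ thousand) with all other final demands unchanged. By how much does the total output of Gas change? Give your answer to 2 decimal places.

I − A =
  [   0.75    -0.10    -0.15]
  [  -0.05     0.80    -0.40]
  [  -0.45    -0.15     0.95]
Cofactors of I−A, C_ij = (−1)^(i+j)·(minor ij) (rows/columns in the sector order above):
  C_11 = (0.80)(0.95) − (-0.40)(-0.15) = 0.7000
  C_12 = −[(-0.05)(0.95) − (-0.40)(-0.45)] = 0.2275
  C_13 = (-0.05)(-0.15) − (0.80)(-0.45) = 0.3675
  C_21 = −[(-0.10)(0.95) − (-0.15)(-0.15)] = 0.1175
  C_22 = (0.75)(0.95) − (-0.15)(-0.45) = 0.6450
  C_23 = −[(0.75)(-0.15) − (-0.10)(-0.45)] = 0.1575
  C_31 = (-0.10)(-0.40) − (-0.15)(0.80) = 0.1600
  C_32 = −[(0.75)(-0.40) − (-0.15)(-0.05)] = 0.3075
  C_33 = (0.75)(0.80) − (-0.10)(-0.05) = 0.5950
det(I−A) = Σ_j (I−A)_1j·C_1j = (0.75)(0.7000) + (-0.10)(0.2275) + (-0.15)(0.3675) = 0.447125
adj(I−A) = Cᵀ =
  [ 0.7000   0.1175   0.1600]
  [ 0.2275   0.6450   0.3075]
  [ 0.3675   0.1575   0.5950]
(I − A)⁻¹ = adj(I−A) / det(I−A) ≈
  [   1.5656     0.2628     0.3578]
  [   0.5088     1.4425     0.6877]
  [   0.8219     0.3523     1.3307]
Δx = (I − A)⁻¹ Δd with Δd having +60 in the Gas component and 0 elsewhere.
So Δx_2 = L_22 · (+60), where L_22 = adj(I−A)_22 / det(I−A) = 0.6450 / 0.447125.
Δx_2 = 0.6450 × (+60) / 0.447125 = 38.70 / 0.447125 ≈ 86.55.

Δx_2 = 86.55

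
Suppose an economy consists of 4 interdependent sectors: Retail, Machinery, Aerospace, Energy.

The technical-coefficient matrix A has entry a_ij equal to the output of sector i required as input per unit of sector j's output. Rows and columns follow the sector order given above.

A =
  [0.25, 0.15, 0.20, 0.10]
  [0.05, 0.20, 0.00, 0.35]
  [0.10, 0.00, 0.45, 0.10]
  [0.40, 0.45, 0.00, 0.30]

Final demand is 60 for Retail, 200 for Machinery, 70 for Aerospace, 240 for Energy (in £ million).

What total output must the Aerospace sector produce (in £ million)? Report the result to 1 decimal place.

x_A = 421.8

I − A =
  [   0.75    -0.15    -0.20    -0.10]
  [  -0.05     0.80     0.00    -0.35]
  [  -0.10     0.00     0.55    -0.10]
  [  -0.40    -0.45     0.00     0.70]
Compute the cofactors C_ij = (−1)^(i+j)·(3×3 minor ij) of I−A; the adjugate is their transpose:
adj(I−A) = Cᵀ =
  [ 0.221375   0.091500   0.080500   0.088875]
  [ 0.096250   0.244750   0.035000   0.141125]
  [ 0.074500   0.054750   0.241375   0.072500]
  [ 0.188375   0.209625   0.068500   0.309875]
det(I−A) = Σ_j (I−A)_1j·C_1j = (0.75)(0.221375) + (-0.15)(0.096250) + (-0.20)(0.074500) + (-0.10)(0.188375) = 0.11785625
(I − A)⁻¹ = adj(I−A) / det(I−A) ≈
  [   1.8783     0.7764     0.6830     0.7541]
  [   0.8167     2.0767     0.2970     1.1974]
  [   0.6321     0.4645     2.0480     0.6152]
  [   1.5983     1.7786     0.5812     2.6293]
x = (I − A)⁻¹ d = adj(I−A)·d / det(I−A), with det(I−A) = 0.11785625:
  x_R = (0.221375·60 + 0.091500·200 + 0.080500·70 + 0.088875·240) / 0.11785625 = 58.5475 / 0.11785625 ≈ 496.8
  x_M = (0.096250·60 + 0.244750·200 + 0.035000·70 + 0.141125·240) / 0.11785625 = 91.045 / 0.11785625 ≈ 772.5
  x_A = (0.074500·60 + 0.054750·200 + 0.241375·70 + 0.072500·240) / 0.11785625 = 49.71625 / 0.11785625 ≈ 421.8
  x_E = (0.188375·60 + 0.209625·200 + 0.068500·70 + 0.309875·240) / 0.11785625 = 132.3925 / 0.11785625 ≈ 1123.3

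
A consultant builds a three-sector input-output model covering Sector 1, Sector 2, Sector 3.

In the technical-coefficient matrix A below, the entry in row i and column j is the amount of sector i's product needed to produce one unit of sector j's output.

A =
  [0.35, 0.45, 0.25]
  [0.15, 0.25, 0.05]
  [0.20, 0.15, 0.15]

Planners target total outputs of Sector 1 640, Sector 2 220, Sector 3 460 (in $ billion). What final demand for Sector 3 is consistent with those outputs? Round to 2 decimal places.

d_3 = 230.00

I − A =
  [   0.65    -0.45    -0.25]
  [  -0.15     0.75    -0.05]
  [  -0.20    -0.15     0.85]
d = (I − A) x:
  d_1 = (+0.65)·640 + (-0.45)·220 + (-0.25)·460 = 202.00
  d_2 = (-0.15)·640 + (+0.75)·220 + (-0.05)·460 = 46.00
  d_3 = (-0.20)·640 + (-0.15)·220 + (+0.85)·460 = 230.00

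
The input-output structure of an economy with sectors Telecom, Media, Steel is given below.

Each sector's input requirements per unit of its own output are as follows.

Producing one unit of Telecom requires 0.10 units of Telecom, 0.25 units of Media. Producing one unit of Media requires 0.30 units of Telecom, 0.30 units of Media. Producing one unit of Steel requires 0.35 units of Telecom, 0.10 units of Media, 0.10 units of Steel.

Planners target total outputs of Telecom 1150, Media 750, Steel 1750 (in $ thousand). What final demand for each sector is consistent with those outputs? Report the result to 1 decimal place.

d_T = 197.5, d_M = 62.5, d_S = 1575.0

I − A =
  [   0.90    -0.30    -0.35]
  [  -0.25     0.70    -0.10]
  [   0.00     0.00     0.90]
d = (I − A) x:
  d_T = (+0.90)·1150 + (-0.30)·750 + (-0.35)·1750 = 197.5
  d_M = (-0.25)·1150 + (+0.70)·750 + (-0.10)·1750 = 62.5
  d_S = (+0.00)·1150 + (+0.00)·750 + (+0.90)·1750 = 1575.0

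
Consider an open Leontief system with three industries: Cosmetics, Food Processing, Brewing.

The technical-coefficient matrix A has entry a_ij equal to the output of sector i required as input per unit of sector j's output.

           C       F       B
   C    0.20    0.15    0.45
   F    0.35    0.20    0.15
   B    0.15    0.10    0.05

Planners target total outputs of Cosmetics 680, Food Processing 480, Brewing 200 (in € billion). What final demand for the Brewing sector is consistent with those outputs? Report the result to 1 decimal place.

I − A =
  [   0.80    -0.15    -0.45]
  [  -0.35     0.80    -0.15]
  [  -0.15    -0.10     0.95]
d = (I − A) x:
  d_C = (+0.80)·680 + (-0.15)·480 + (-0.45)·200 = 382.0
  d_F = (-0.35)·680 + (+0.80)·480 + (-0.15)·200 = 116.0
  d_B = (-0.15)·680 + (-0.10)·480 + (+0.95)·200 = 40.0

d_B = 40.0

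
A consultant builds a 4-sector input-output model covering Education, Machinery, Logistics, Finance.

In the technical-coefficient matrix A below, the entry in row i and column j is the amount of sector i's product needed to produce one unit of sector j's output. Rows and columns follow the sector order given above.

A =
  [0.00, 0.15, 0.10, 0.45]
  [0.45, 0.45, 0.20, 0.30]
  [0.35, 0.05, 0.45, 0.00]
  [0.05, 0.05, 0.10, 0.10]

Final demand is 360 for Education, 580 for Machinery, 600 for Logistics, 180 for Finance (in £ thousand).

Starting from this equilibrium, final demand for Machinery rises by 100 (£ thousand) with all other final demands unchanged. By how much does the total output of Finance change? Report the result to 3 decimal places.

Δx_4 = 24.392

I − A =
  [   1.00    -0.15    -0.10    -0.45]
  [  -0.45     0.55    -0.20    -0.30]
  [  -0.35    -0.05     0.55     0.00]
  [  -0.05    -0.05    -0.10     0.90]
Compute the cofactors C_ij = (−1)^(i+j)·(3×3 minor ij) of I−A; the adjugate is their transpose:
adj(I−A) = Cᵀ =
  [ 0.253500   0.093375   0.108750   0.157875]
  [ 0.304500   0.435375   0.267750   0.297375]
  [ 0.189000   0.099000   0.394500   0.127500]
  [ 0.052000   0.040375   0.064750   0.223375]
det(I−A) = Σ_j (I−A)_1j·C_1j = (1.00)(0.253500) + (-0.15)(0.304500) + (-0.10)(0.189000) + (-0.45)(0.052000) = 0.165525
(I − A)⁻¹ = adj(I−A) / det(I−A) ≈
  [   1.5315     0.5641     0.6570     0.9538]
  [   1.8396     2.6303     1.6176     1.7966]
  [   1.1418     0.5981     2.3833     0.7703]
  [   0.3142     0.2439     0.3912     1.3495]
Δx = (I − A)⁻¹ Δd with Δd having +100 in the Machinery component and 0 elsewhere.
So Δx_4 = L_42 · (+100), where L_42 = adj(I−A)_42 / det(I−A) = 0.040375 / 0.165525.
Δx_4 = 0.040375 × (+100) / 0.165525 = 4.0375 / 0.165525 ≈ 24.392.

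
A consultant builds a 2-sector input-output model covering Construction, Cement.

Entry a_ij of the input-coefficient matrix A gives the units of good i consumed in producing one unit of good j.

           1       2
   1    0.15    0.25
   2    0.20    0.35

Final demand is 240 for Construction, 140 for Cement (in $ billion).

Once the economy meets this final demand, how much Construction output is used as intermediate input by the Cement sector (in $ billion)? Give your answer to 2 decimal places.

z_12 = 83.08

I − A =
  [   0.85    -0.25]
  [  -0.20     0.65]
det(I−A) = (0.85)(0.65) − (-0.25)(-0.20) = 0.5025
adj(I−A) = [[0.65, 0.25], [0.20, 0.85]]
(I − A)⁻¹ = adj(I−A) / det(I−A) ≈
  [   1.2935     0.4975]
  [   0.3980     1.6915]
First solve x = (I − A)⁻¹ d = adj(I−A)·d / det(I−A); in particular x_2 = (0.20·240 + 0.85·140) / 0.5025 = 167.00 / 0.5025 ≈ 332.3383.
Intermediate flow from 1 to 2: z_12 = a_12 · x_2 = 0.25 × 167.00 / 0.5025 = 41.75 / 0.5025 ≈ 83.08.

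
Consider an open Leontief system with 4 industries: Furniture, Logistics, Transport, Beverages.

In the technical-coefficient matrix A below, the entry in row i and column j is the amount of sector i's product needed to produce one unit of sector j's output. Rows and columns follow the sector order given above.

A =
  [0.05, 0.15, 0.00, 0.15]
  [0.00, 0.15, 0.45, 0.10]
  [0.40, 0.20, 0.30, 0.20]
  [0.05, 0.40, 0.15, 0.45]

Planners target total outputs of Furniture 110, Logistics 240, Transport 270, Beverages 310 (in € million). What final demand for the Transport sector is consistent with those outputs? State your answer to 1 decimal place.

I − A =
  [   0.95    -0.15     0.00    -0.15]
  [   0.00     0.85    -0.45    -0.10]
  [  -0.40    -0.20     0.70    -0.20]
  [  -0.05    -0.40    -0.15     0.55]
d = (I − A) x:
  d_F = (+0.95)·110 + (-0.15)·240 + (+0.00)·270 + (-0.15)·310 = 22.0
  d_L = (+0.00)·110 + (+0.85)·240 + (-0.45)·270 + (-0.10)·310 = 51.5
  d_T = (-0.40)·110 + (-0.20)·240 + (+0.70)·270 + (-0.20)·310 = 35.0
  d_B = (-0.05)·110 + (-0.40)·240 + (-0.15)·270 + (+0.55)·310 = 28.5

d_T = 35.0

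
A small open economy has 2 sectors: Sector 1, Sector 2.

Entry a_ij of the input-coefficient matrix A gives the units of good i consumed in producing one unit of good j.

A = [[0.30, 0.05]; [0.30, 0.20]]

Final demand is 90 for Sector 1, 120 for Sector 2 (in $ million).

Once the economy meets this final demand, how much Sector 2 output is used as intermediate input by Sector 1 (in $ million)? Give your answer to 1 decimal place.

z_21 = 42.9

I − A =
  [   0.70    -0.05]
  [  -0.30     0.80]
det(I−A) = (0.70)(0.80) − (-0.05)(-0.30) = 0.5450
adj(I−A) = [[0.80, 0.05], [0.30, 0.70]]
(I − A)⁻¹ = adj(I−A) / det(I−A) ≈
  [   1.4679     0.0917]
  [   0.5505     1.2844]
First solve x = (I − A)⁻¹ d = adj(I−A)·d / det(I−A); in particular x_1 = (0.80·90 + 0.05·120) / 0.5450 = 78.00 / 0.5450 ≈ 143.119.
Intermediate flow from 2 to 1: z_21 = a_21 · x_1 = 0.30 × 78.00 / 0.5450 = 23.40 / 0.5450 ≈ 42.9.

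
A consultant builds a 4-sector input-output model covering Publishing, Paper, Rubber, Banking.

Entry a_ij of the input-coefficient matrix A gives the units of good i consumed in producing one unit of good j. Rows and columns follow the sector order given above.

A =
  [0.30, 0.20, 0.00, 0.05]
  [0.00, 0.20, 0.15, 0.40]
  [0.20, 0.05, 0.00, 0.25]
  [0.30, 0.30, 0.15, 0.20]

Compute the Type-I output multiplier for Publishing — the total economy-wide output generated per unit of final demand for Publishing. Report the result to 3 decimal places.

I − A =
  [   0.70    -0.20     0.00    -0.05]
  [   0.00     0.80    -0.15    -0.40]
  [  -0.20    -0.05     1.00    -0.25]
  [  -0.30    -0.30    -0.15     0.80]
Compute the cofactors C_ij = (−1)^(i+j)·(3×3 minor ij) of I−A; the adjugate is their transpose:
adj(I−A) = Cᵀ =
  [ 0.469750   0.167875   0.044250   0.127125]
  [ 0.167250   0.517250   0.123750   0.307750]
  [ 0.170000   0.129750   0.328000   0.178000]
  [ 0.270750   0.281250   0.124500   0.548750]
det(I−A) = Σ_j (I−A)_1j·C_1j = (0.70)(0.469750) + (-0.20)(0.167250) + (0.00)(0.170000) + (-0.05)(0.270750) = 0.2818375
(I − A)⁻¹ = adj(I−A) / det(I−A) ≈
  [   1.6667     0.5956     0.1570     0.4511]
  [   0.5934     1.8353     0.4391     1.0919]
  [   0.6032     0.4604     1.1638     0.6316]
  [   0.9607     0.9979     0.4417     1.9470]
The output multiplier for sector j is the column-j sum of the Leontief inverse (I − A)⁻¹ = adj(I−A) / det(I−A).
Column 1 of adj(I−A): (0.469750, 0.167250, 0.170000, 0.270750); det(I−A) = 0.2818375.
m_1 = (0.469750 + 0.167250 + 0.170000 + 0.270750) / 0.2818375 = 1.07775 / 0.2818375 ≈ 3.824.

m_1 = 3.824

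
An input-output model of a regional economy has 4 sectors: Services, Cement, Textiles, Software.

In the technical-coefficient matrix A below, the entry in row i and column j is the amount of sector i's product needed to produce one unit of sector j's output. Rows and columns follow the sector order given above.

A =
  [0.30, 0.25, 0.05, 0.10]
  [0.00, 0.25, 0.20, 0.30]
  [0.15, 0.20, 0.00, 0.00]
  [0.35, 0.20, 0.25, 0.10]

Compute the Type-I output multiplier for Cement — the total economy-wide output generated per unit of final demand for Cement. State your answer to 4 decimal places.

I − A =
  [   0.70    -0.25    -0.05    -0.10]
  [   0.00     0.75    -0.20    -0.30]
  [  -0.15    -0.20     1.00     0.00]
  [  -0.35    -0.20    -0.25     0.90]
Compute the cofactors C_ij = (−1)^(i+j)·(3×3 minor ij) of I−A; the adjugate is their transpose:
adj(I−A) = Cᵀ =
  [ 0.564000   0.259000   0.117250   0.149000]
  [ 0.143250   0.584500   0.176750   0.210750]
  [ 0.113250   0.155750   0.378000   0.064500]
  [ 0.282625   0.273875   0.189875   0.483875]
det(I−A) = Σ_j (I−A)_1j·C_1j = (0.70)(0.564000) + (-0.25)(0.143250) + (-0.05)(0.113250) + (-0.10)(0.282625) = 0.3250625
(I − A)⁻¹ = adj(I−A) / det(I−A) ≈
  [   1.73505     0.79677     0.36070     0.45837]
  [   0.44068     1.79812     0.54374     0.64834]
  [   0.34839     0.47914     1.16285     0.19842]
  [   0.86945     0.84253     0.58412     1.48856]
The output multiplier for sector j is the column-j sum of the Leontief inverse (I − A)⁻¹ = adj(I−A) / det(I−A).
Column 2 of adj(I−A): (0.259000, 0.584500, 0.155750, 0.273875); det(I−A) = 0.3250625.
m_2 = (0.259000 + 0.584500 + 0.155750 + 0.273875) / 0.3250625 = 1.273125 / 0.3250625 ≈ 3.9166.

m_2 = 3.9166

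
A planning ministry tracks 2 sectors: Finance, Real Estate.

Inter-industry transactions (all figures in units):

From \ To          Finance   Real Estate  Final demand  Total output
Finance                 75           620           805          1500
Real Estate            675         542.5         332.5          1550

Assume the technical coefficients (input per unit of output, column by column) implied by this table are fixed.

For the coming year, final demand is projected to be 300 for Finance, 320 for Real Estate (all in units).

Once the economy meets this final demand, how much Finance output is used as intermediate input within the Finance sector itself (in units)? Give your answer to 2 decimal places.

Technical coefficients a_ij = z_ij / X_j:
  a_11 = 75/1500 = 0.05, a_21 = 675/1500 = 0.45
  a_12 = 620/1550 = 0.40, a_22 = 542.5/1550 = 0.35
I − A =
  [   0.95    -0.40]
  [  -0.45     0.65]
det(I−A) = (0.95)(0.65) − (-0.40)(-0.45) = 0.4375
adj(I−A) = [[0.65, 0.40], [0.45, 0.95]]
(I − A)⁻¹ = adj(I−A) / det(I−A) ≈
  [   1.4857     0.9143]
  [   1.0286     2.1714]
First solve x = (I − A)⁻¹ d = adj(I−A)·d / det(I−A); in particular x_1 = (0.65·300 + 0.40·320) / 0.4375 = 323.00 / 0.4375 ≈ 738.2857.
Intermediate flow from 1 to 1: z_11 = a_11 · x_1 = 0.05 × 323.00 / 0.4375 = 16.15 / 0.4375 ≈ 36.91.

z_11 = 36.91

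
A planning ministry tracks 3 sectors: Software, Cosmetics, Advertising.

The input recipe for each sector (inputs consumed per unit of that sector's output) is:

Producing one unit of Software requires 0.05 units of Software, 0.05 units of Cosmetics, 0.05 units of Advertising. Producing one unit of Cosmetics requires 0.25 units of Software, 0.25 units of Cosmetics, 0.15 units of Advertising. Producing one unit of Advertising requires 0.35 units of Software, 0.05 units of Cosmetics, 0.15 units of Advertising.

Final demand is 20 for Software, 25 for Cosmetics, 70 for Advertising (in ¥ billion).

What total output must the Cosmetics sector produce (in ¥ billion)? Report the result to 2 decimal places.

x_C = 44.09

I − A =
  [   0.95    -0.25    -0.35]
  [  -0.05     0.75    -0.05]
  [  -0.05    -0.15     0.85]
Cofactors of I−A, C_ij = (−1)^(i+j)·(minor ij) (rows/columns in the sector order above):
  C_11 = (0.75)(0.85) − (-0.05)(-0.15) = 0.6300
  C_12 = −[(-0.05)(0.85) − (-0.05)(-0.05)] = 0.0450
  C_13 = (-0.05)(-0.15) − (0.75)(-0.05) = 0.0450
  C_21 = −[(-0.25)(0.85) − (-0.35)(-0.15)] = 0.2650
  C_22 = (0.95)(0.85) − (-0.35)(-0.05) = 0.7900
  C_23 = −[(0.95)(-0.15) − (-0.25)(-0.05)] = 0.1550
  C_31 = (-0.25)(-0.05) − (-0.35)(0.75) = 0.2750
  C_32 = −[(0.95)(-0.05) − (-0.35)(-0.05)] = 0.0650
  C_33 = (0.95)(0.75) − (-0.25)(-0.05) = 0.7000
det(I−A) = Σ_j (I−A)_1j·C_1j = (0.95)(0.6300) + (-0.25)(0.0450) + (-0.35)(0.0450) = 0.5715
adj(I−A) = Cᵀ =
  [ 0.6300   0.2650   0.2750]
  [ 0.0450   0.7900   0.0650]
  [ 0.0450   0.1550   0.7000]
(I − A)⁻¹ = adj(I−A) / det(I−A) ≈
  [   1.1024     0.4637     0.4812]
  [   0.0787     1.3823     0.1137]
  [   0.0787     0.2712     1.2248]
x = (I − A)⁻¹ d = adj(I−A)·d / det(I−A), with det(I−A) = 0.5715:
  x_S = (0.6300·20 + 0.2650·25 + 0.2750·70) / 0.5715 = 38.475 / 0.5715 ≈ 67.32
  x_C = (0.0450·20 + 0.7900·25 + 0.0650·70) / 0.5715 = 25.20 / 0.5715 ≈ 44.09
  x_A = (0.0450·20 + 0.1550·25 + 0.7000·70) / 0.5715 = 53.775 / 0.5715 ≈ 94.09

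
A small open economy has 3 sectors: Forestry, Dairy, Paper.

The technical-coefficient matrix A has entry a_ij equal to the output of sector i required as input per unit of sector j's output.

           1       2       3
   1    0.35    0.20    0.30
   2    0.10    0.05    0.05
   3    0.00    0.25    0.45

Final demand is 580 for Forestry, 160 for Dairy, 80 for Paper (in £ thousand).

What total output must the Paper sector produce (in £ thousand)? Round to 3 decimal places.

I − A =
  [   0.65    -0.20    -0.30]
  [  -0.10     0.95    -0.05]
  [   0.00    -0.25     0.55]
Cofactors of I−A, C_ij = (−1)^(i+j)·(minor ij) (rows/columns in the sector order above):
  C_11 = (0.95)(0.55) − (-0.05)(-0.25) = 0.5100
  C_12 = −[(-0.10)(0.55) − (-0.05)(0.00)] = 0.0550
  C_13 = (-0.10)(-0.25) − (0.95)(0.00) = 0.0250
  C_21 = −[(-0.20)(0.55) − (-0.30)(-0.25)] = 0.1850
  C_22 = (0.65)(0.55) − (-0.30)(0.00) = 0.3575
  C_23 = −[(0.65)(-0.25) − (-0.20)(0.00)] = 0.1625
  C_31 = (-0.20)(-0.05) − (-0.30)(0.95) = 0.2950
  C_32 = −[(0.65)(-0.05) − (-0.30)(-0.10)] = 0.0625
  C_33 = (0.65)(0.95) − (-0.20)(-0.10) = 0.5975
det(I−A) = Σ_j (I−A)_1j·C_1j = (0.65)(0.5100) + (-0.20)(0.0550) + (-0.30)(0.0250) = 0.3130
adj(I−A) = Cᵀ =
  [ 0.5100   0.1850   0.2950]
  [ 0.0550   0.3575   0.0625]
  [ 0.0250   0.1625   0.5975]
(I − A)⁻¹ = adj(I−A) / det(I−A) ≈
  [   1.6294     0.5911     0.9425]
  [   0.1757     1.1422     0.1997]
  [   0.0799     0.5192     1.9089]
x = (I − A)⁻¹ d = adj(I−A)·d / det(I−A), with det(I−A) = 0.3130:
  x_1 = (0.5100·580 + 0.1850·160 + 0.2950·80) / 0.3130 = 349.00 / 0.3130 ≈ 1115.016
  x_2 = (0.0550·580 + 0.3575·160 + 0.0625·80) / 0.3130 = 94.10 / 0.3130 ≈ 300.639
  x_3 = (0.0250·580 + 0.1625·160 + 0.5975·80) / 0.3130 = 88.30 / 0.3130 ≈ 282.109

x_3 = 282.109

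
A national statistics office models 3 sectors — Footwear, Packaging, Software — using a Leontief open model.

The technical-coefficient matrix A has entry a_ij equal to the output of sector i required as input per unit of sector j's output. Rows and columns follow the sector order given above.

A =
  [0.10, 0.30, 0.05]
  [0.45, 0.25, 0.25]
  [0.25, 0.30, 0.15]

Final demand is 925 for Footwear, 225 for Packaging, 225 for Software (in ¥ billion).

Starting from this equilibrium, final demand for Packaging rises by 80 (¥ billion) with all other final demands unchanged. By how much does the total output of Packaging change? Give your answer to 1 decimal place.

Δx_P = 168.8

I − A =
  [   0.90    -0.30    -0.05]
  [  -0.45     0.75    -0.25]
  [  -0.25    -0.30     0.85]
Cofactors of I−A, C_ij = (−1)^(i+j)·(minor ij) (rows/columns in the sector order above):
  C_11 = (0.75)(0.85) − (-0.25)(-0.30) = 0.5625
  C_12 = −[(-0.45)(0.85) − (-0.25)(-0.25)] = 0.4450
  C_13 = (-0.45)(-0.30) − (0.75)(-0.25) = 0.3225
  C_21 = −[(-0.30)(0.85) − (-0.05)(-0.30)] = 0.2700
  C_22 = (0.90)(0.85) − (-0.05)(-0.25) = 0.7525
  C_23 = −[(0.90)(-0.30) − (-0.30)(-0.25)] = 0.3450
  C_31 = (-0.30)(-0.25) − (-0.05)(0.75) = 0.1125
  C_32 = −[(0.90)(-0.25) − (-0.05)(-0.45)] = 0.2475
  C_33 = (0.90)(0.75) − (-0.30)(-0.45) = 0.5400
det(I−A) = Σ_j (I−A)_1j·C_1j = (0.90)(0.5625) + (-0.30)(0.4450) + (-0.05)(0.3225) = 0.356625
adj(I−A) = Cᵀ =
  [ 0.5625   0.2700   0.1125]
  [ 0.4450   0.7525   0.2475]
  [ 0.3225   0.3450   0.5400]
(I − A)⁻¹ = adj(I−A) / det(I−A) ≈
  [   1.5773     0.7571     0.3155]
  [   1.2478     2.1101     0.6940]
  [   0.9043     0.9674     1.5142]
Δx = (I − A)⁻¹ Δd with Δd having +80 in the Packaging component and 0 elsewhere.
So Δx_P = L_PP · (+80), where L_PP = adj(I−A)_PP / det(I−A) = 0.7525 / 0.356625.
Δx_P = 0.7525 × (+80) / 0.356625 = 60.20 / 0.356625 ≈ 168.8.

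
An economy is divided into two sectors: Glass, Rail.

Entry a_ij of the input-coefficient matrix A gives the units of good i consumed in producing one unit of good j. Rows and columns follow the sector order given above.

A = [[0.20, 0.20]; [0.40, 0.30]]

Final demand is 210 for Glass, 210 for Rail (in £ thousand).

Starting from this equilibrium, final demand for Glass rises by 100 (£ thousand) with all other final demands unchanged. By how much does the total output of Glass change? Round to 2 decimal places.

Δx_G = 145.83

I − A =
  [   0.80    -0.20]
  [  -0.40     0.70]
det(I−A) = (0.80)(0.70) − (-0.20)(-0.40) = 0.4800
adj(I−A) = [[0.70, 0.20], [0.40, 0.80]]
(I − A)⁻¹ = adj(I−A) / det(I−A) ≈
  [   1.4583     0.4167]
  [   0.8333     1.6667]
Δx = (I − A)⁻¹ Δd with Δd having +100 in the Glass component and 0 elsewhere.
So Δx_G = L_GG · (+100), where L_GG = adj(I−A)_GG / det(I−A) = 0.70 / 0.4800.
Δx_G = 0.70 × (+100) / 0.4800 = 70.00 / 0.4800 ≈ 145.83.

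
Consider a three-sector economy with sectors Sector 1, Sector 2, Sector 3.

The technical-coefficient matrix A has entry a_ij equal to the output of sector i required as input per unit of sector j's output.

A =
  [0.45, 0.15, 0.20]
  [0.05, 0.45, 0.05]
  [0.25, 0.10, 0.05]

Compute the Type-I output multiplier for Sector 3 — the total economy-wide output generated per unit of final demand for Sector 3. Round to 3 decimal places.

I − A =
  [   0.55    -0.15    -0.20]
  [  -0.05     0.55    -0.05]
  [  -0.25    -0.10     0.95]
Cofactors of I−A, C_ij = (−1)^(i+j)·(minor ij) (rows/columns in the sector order above):
  C_11 = (0.55)(0.95) − (-0.05)(-0.10) = 0.5175
  C_12 = −[(-0.05)(0.95) − (-0.05)(-0.25)] = 0.0600
  C_13 = (-0.05)(-0.10) − (0.55)(-0.25) = 0.1425
  C_21 = −[(-0.15)(0.95) − (-0.20)(-0.10)] = 0.1625
  C_22 = (0.55)(0.95) − (-0.20)(-0.25) = 0.4725
  C_23 = −[(0.55)(-0.10) − (-0.15)(-0.25)] = 0.0925
  C_31 = (-0.15)(-0.05) − (-0.20)(0.55) = 0.1175
  C_32 = −[(0.55)(-0.05) − (-0.20)(-0.05)] = 0.0375
  C_33 = (0.55)(0.55) − (-0.15)(-0.05) = 0.2950
det(I−A) = Σ_j (I−A)_1j·C_1j = (0.55)(0.5175) + (-0.15)(0.0600) + (-0.20)(0.1425) = 0.247125
adj(I−A) = Cᵀ =
  [ 0.5175   0.1625   0.1175]
  [ 0.0600   0.4725   0.0375]
  [ 0.1425   0.0925   0.2950]
(I − A)⁻¹ = adj(I−A) / det(I−A) ≈
  [   2.0941     0.6576     0.4755]
  [   0.2428     1.9120     0.1517]
  [   0.5766     0.3743     1.1937]
The output multiplier for sector j is the column-j sum of the Leontief inverse (I − A)⁻¹ = adj(I−A) / det(I−A).
Column 3 of adj(I−A): (0.1175, 0.0375, 0.2950); det(I−A) = 0.247125.
m_3 = (0.1175 + 0.0375 + 0.2950) / 0.247125 = 0.45 / 0.247125 ≈ 1.821.

m_3 = 1.821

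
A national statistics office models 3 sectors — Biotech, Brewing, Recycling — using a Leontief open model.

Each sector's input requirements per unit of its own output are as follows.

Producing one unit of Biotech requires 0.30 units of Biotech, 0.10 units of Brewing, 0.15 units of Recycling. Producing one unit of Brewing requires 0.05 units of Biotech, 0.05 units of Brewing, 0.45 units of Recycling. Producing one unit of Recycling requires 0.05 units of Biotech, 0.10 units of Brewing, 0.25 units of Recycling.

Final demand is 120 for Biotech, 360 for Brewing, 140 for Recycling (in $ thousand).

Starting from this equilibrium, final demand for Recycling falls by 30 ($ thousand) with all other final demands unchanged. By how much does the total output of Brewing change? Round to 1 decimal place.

I − A =
  [   0.70    -0.05    -0.05]
  [  -0.10     0.95    -0.10]
  [  -0.15    -0.45     0.75]
Cofactors of I−A, C_ij = (−1)^(i+j)·(minor ij) (rows/columns in the sector order above):
  C_11 = (0.95)(0.75) − (-0.10)(-0.45) = 0.6675
  C_12 = −[(-0.10)(0.75) − (-0.10)(-0.15)] = 0.0900
  C_13 = (-0.10)(-0.45) − (0.95)(-0.15) = 0.1875
  C_21 = −[(-0.05)(0.75) − (-0.05)(-0.45)] = 0.0600
  C_22 = (0.70)(0.75) − (-0.05)(-0.15) = 0.5175
  C_23 = −[(0.70)(-0.45) − (-0.05)(-0.15)] = 0.3225
  C_31 = (-0.05)(-0.10) − (-0.05)(0.95) = 0.0525
  C_32 = −[(0.70)(-0.10) − (-0.05)(-0.10)] = 0.0750
  C_33 = (0.70)(0.95) − (-0.05)(-0.10) = 0.6600
det(I−A) = Σ_j (I−A)_1j·C_1j = (0.70)(0.6675) + (-0.05)(0.0900) + (-0.05)(0.1875) = 0.453375
adj(I−A) = Cᵀ =
  [ 0.6675   0.0600   0.0525]
  [ 0.0900   0.5175   0.0750]
  [ 0.1875   0.3225   0.6600]
(I − A)⁻¹ = adj(I−A) / det(I−A) ≈
  [   1.4723     0.1323     0.1158]
  [   0.1985     1.1414     0.1654]
  [   0.4136     0.7113     1.4557]
Δx = (I − A)⁻¹ Δd with Δd having -30 in the Recycling component and 0 elsewhere.
So Δx_2 = L_23 · (-30), where L_23 = adj(I−A)_23 / det(I−A) = 0.0750 / 0.453375.
Δx_2 = 0.0750 × (-30) / 0.453375 = -2.25 / 0.453375 ≈ -5.0.

Δx_2 = -5.0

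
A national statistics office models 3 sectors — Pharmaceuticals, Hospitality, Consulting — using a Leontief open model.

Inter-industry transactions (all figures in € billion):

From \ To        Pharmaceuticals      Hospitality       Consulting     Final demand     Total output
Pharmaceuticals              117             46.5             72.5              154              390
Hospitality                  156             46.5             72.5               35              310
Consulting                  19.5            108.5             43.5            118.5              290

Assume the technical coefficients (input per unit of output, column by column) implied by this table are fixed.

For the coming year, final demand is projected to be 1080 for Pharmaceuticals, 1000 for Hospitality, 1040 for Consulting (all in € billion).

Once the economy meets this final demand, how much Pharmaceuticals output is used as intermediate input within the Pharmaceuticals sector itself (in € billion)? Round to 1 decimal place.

Technical coefficients a_ij = z_ij / X_j:
  a_11 = 117/390 = 0.30, a_21 = 156/390 = 0.40, a_31 = 19.5/390 = 0.05
  a_12 = 46.5/310 = 0.15, a_22 = 46.5/310 = 0.15, a_32 = 108.5/310 = 0.35
  a_13 = 72.5/290 = 0.25, a_23 = 72.5/290 = 0.25, a_33 = 43.5/290 = 0.15
I − A =
  [   0.70    -0.15    -0.25]
  [  -0.40     0.85    -0.25]
  [  -0.05    -0.35     0.85]
Cofactors of I−A, C_ij = (−1)^(i+j)·(minor ij) (rows/columns in the sector order above):
  C_11 = (0.85)(0.85) − (-0.25)(-0.35) = 0.6350
  C_12 = −[(-0.40)(0.85) − (-0.25)(-0.05)] = 0.3525
  C_13 = (-0.40)(-0.35) − (0.85)(-0.05) = 0.1825
  C_21 = −[(-0.15)(0.85) − (-0.25)(-0.35)] = 0.2150
  C_22 = (0.70)(0.85) − (-0.25)(-0.05) = 0.5825
  C_23 = −[(0.70)(-0.35) − (-0.15)(-0.05)] = 0.2525
  C_31 = (-0.15)(-0.25) − (-0.25)(0.85) = 0.2500
  C_32 = −[(0.70)(-0.25) − (-0.25)(-0.40)] = 0.2750
  C_33 = (0.70)(0.85) − (-0.15)(-0.40) = 0.5350
det(I−A) = Σ_j (I−A)_1j·C_1j = (0.70)(0.6350) + (-0.15)(0.3525) + (-0.25)(0.1825) = 0.3460
adj(I−A) = Cᵀ =
  [ 0.6350   0.2150   0.2500]
  [ 0.3525   0.5825   0.2750]
  [ 0.1825   0.2525   0.5350]
(I − A)⁻¹ = adj(I−A) / det(I−A) ≈
  [   1.8353     0.6214     0.7225]
  [   1.0188     1.6835     0.7948]
  [   0.5275     0.7298     1.5462]
First solve x = (I − A)⁻¹ d = adj(I−A)·d / det(I−A); in particular x_1 = (0.6350·1080 + 0.2150·1000 + 0.2500·1040) / 0.3460 = 1160.80 / 0.3460 ≈ 3354.913.
Intermediate flow from 1 to 1: z_11 = a_11 · x_1 = 0.30 × 1160.80 / 0.3460 = 348.24 / 0.3460 ≈ 1006.5.

z_11 = 1006.5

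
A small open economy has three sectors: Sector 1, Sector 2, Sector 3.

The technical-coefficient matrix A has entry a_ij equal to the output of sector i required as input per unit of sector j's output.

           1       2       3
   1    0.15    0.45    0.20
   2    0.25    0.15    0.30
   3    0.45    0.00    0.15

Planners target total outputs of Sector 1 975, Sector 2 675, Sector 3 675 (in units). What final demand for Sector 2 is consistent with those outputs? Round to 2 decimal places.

d_2 = 127.50

I − A =
  [   0.85    -0.45    -0.20]
  [  -0.25     0.85    -0.30]
  [  -0.45     0.00     0.85]
d = (I − A) x:
  d_1 = (+0.85)·975 + (-0.45)·675 + (-0.20)·675 = 390.00
  d_2 = (-0.25)·975 + (+0.85)·675 + (-0.30)·675 = 127.50
  d_3 = (-0.45)·975 + (+0.00)·675 + (+0.85)·675 = 135.00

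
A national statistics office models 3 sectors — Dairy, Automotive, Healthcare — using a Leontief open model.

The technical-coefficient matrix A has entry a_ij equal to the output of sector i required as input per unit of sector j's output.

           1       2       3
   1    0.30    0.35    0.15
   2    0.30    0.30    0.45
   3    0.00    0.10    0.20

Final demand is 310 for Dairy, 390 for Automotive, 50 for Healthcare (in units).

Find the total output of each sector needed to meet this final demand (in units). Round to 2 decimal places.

x_1 = 1058.18, x_2 = 1142.65, x_3 = 205.33

I − A =
  [   0.70    -0.35    -0.15]
  [  -0.30     0.70    -0.45]
  [   0.00    -0.10     0.80]
Cofactors of I−A, C_ij = (−1)^(i+j)·(minor ij) (rows/columns in the sector order above):
  C_11 = (0.70)(0.80) − (-0.45)(-0.10) = 0.5150
  C_12 = −[(-0.30)(0.80) − (-0.45)(0.00)] = 0.2400
  C_13 = (-0.30)(-0.10) − (0.70)(0.00) = 0.0300
  C_21 = −[(-0.35)(0.80) − (-0.15)(-0.10)] = 0.2950
  C_22 = (0.70)(0.80) − (-0.15)(0.00) = 0.5600
  C_23 = −[(0.70)(-0.10) − (-0.35)(0.00)] = 0.0700
  C_31 = (-0.35)(-0.45) − (-0.15)(0.70) = 0.2625
  C_32 = −[(0.70)(-0.45) − (-0.15)(-0.30)] = 0.3600
  C_33 = (0.70)(0.70) − (-0.35)(-0.30) = 0.3850
det(I−A) = Σ_j (I−A)_1j·C_1j = (0.70)(0.5150) + (-0.35)(0.2400) + (-0.15)(0.0300) = 0.2720
adj(I−A) = Cᵀ =
  [ 0.5150   0.2950   0.2625]
  [ 0.2400   0.5600   0.3600]
  [ 0.0300   0.0700   0.3850]
(I − A)⁻¹ = adj(I−A) / det(I−A) ≈
  [   1.8934     1.0846     0.9651]
  [   0.8824     2.0588     1.3235]
  [   0.1103     0.2574     1.4154]
x = (I − A)⁻¹ d = adj(I−A)·d / det(I−A), with det(I−A) = 0.2720:
  x_1 = (0.5150·310 + 0.2950·390 + 0.2625·50) / 0.2720 = 287.825 / 0.2720 ≈ 1058.18
  x_2 = (0.2400·310 + 0.5600·390 + 0.3600·50) / 0.2720 = 310.80 / 0.2720 ≈ 1142.65
  x_3 = (0.0300·310 + 0.0700·390 + 0.3850·50) / 0.2720 = 55.85 / 0.2720 ≈ 205.33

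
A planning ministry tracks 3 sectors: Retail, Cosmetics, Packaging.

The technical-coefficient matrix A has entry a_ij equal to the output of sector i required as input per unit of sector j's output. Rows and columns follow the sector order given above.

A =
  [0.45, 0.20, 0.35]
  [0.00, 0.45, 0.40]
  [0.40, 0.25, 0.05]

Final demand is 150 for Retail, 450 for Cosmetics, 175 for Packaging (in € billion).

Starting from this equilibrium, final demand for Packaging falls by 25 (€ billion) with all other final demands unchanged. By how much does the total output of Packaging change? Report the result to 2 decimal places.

I − A =
  [   0.55    -0.20    -0.35]
  [   0.00     0.55    -0.40]
  [  -0.40    -0.25     0.95]
Cofactors of I−A, C_ij = (−1)^(i+j)·(minor ij) (rows/columns in the sector order above):
  C_11 = (0.55)(0.95) − (-0.40)(-0.25) = 0.4225
  C_12 = −[(0.00)(0.95) − (-0.40)(-0.40)] = 0.1600
  C_13 = (0.00)(-0.25) − (0.55)(-0.40) = 0.2200
  C_21 = −[(-0.20)(0.95) − (-0.35)(-0.25)] = 0.2775
  C_22 = (0.55)(0.95) − (-0.35)(-0.40) = 0.3825
  C_23 = −[(0.55)(-0.25) − (-0.20)(-0.40)] = 0.2175
  C_31 = (-0.20)(-0.40) − (-0.35)(0.55) = 0.2725
  C_32 = −[(0.55)(-0.40) − (-0.35)(0.00)] = 0.2200
  C_33 = (0.55)(0.55) − (-0.20)(0.00) = 0.3025
det(I−A) = Σ_j (I−A)_1j·C_1j = (0.55)(0.4225) + (-0.20)(0.1600) + (-0.35)(0.2200) = 0.123375
adj(I−A) = Cᵀ =
  [ 0.4225   0.2775   0.2725]
  [ 0.1600   0.3825   0.2200]
  [ 0.2200   0.2175   0.3025]
(I − A)⁻¹ = adj(I−A) / det(I−A) ≈
  [   3.4245     2.2492     2.2087]
  [   1.2969     3.1003     1.7832]
  [   1.7832     1.7629     2.4519]
Δx = (I − A)⁻¹ Δd with Δd having -25 in the Packaging component and 0 elsewhere.
So Δx_P = L_PP · (-25), where L_PP = adj(I−A)_PP / det(I−A) = 0.3025 / 0.123375.
Δx_P = 0.3025 × (-25) / 0.123375 = -7.5625 / 0.123375 ≈ -61.30.

Δx_P = -61.30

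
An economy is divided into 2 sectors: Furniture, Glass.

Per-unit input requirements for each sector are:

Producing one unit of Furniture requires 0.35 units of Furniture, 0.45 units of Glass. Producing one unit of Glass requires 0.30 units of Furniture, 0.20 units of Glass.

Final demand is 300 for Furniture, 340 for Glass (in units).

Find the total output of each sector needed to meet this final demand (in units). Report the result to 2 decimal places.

I − A =
  [   0.65    -0.30]
  [  -0.45     0.80]
det(I−A) = (0.65)(0.80) − (-0.30)(-0.45) = 0.3850
adj(I−A) = [[0.80, 0.30], [0.45, 0.65]]
(I − A)⁻¹ = adj(I−A) / det(I−A) ≈
  [   2.0779     0.7792]
  [   1.1688     1.6883]
x = (I − A)⁻¹ d = adj(I−A)·d / det(I−A), with det(I−A) = 0.3850:
  x_1 = (0.80·300 + 0.30·340) / 0.3850 = 342.00 / 0.3850 ≈ 888.31
  x_2 = (0.45·300 + 0.65·340) / 0.3850 = 356.00 / 0.3850 ≈ 924.68

x_1 = 888.31, x_2 = 924.68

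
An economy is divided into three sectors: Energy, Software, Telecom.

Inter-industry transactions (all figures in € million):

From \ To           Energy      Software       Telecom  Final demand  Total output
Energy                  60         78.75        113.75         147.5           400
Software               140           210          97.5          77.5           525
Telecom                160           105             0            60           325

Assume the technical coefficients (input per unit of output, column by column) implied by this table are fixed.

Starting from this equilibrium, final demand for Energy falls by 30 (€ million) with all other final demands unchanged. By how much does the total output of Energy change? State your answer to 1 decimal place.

Δx_E = -57.9

Technical coefficients a_ij = z_ij / X_j:
  a_EE = 60/400 = 0.15, a_SE = 140/400 = 0.35, a_TE = 160/400 = 0.40
  a_ES = 78.75/525 = 0.15, a_SS = 210/525 = 0.40, a_TS = 105/525 = 0.20
  a_ET = 113.75/325 = 0.35, a_ST = 97.5/325 = 0.30, a_TT = 0/325 = 0.00
I − A =
  [   0.85    -0.15    -0.35]
  [  -0.35     0.60    -0.30]
  [  -0.40    -0.20     1.00]
Cofactors of I−A, C_ij = (−1)^(i+j)·(minor ij) (rows/columns in the sector order above):
  C_11 = (0.60)(1.00) − (-0.30)(-0.20) = 0.5400
  C_12 = −[(-0.35)(1.00) − (-0.30)(-0.40)] = 0.4700
  C_13 = (-0.35)(-0.20) − (0.60)(-0.40) = 0.3100
  C_21 = −[(-0.15)(1.00) − (-0.35)(-0.20)] = 0.2200
  C_22 = (0.85)(1.00) − (-0.35)(-0.40) = 0.7100
  C_23 = −[(0.85)(-0.20) − (-0.15)(-0.40)] = 0.2300
  C_31 = (-0.15)(-0.30) − (-0.35)(0.60) = 0.2550
  C_32 = −[(0.85)(-0.30) − (-0.35)(-0.35)] = 0.3775
  C_33 = (0.85)(0.60) − (-0.15)(-0.35) = 0.4575
det(I−A) = Σ_j (I−A)_1j·C_1j = (0.85)(0.5400) + (-0.15)(0.4700) + (-0.35)(0.3100) = 0.2800
adj(I−A) = Cᵀ =
  [ 0.5400   0.2200   0.2550]
  [ 0.4700   0.7100   0.3775]
  [ 0.3100   0.2300   0.4575]
(I − A)⁻¹ = adj(I−A) / det(I−A) ≈
  [   1.9286     0.7857     0.9107]
  [   1.6786     2.5357     1.3482]
  [   1.1071     0.8214     1.6339]
Δx = (I − A)⁻¹ Δd with Δd having -30 in the Energy component and 0 elsewhere.
So Δx_E = L_EE · (-30), where L_EE = adj(I−A)_EE / det(I−A) = 0.5400 / 0.2800.
Δx_E = 0.5400 × (-30) / 0.2800 = -16.20 / 0.2800 ≈ -57.9.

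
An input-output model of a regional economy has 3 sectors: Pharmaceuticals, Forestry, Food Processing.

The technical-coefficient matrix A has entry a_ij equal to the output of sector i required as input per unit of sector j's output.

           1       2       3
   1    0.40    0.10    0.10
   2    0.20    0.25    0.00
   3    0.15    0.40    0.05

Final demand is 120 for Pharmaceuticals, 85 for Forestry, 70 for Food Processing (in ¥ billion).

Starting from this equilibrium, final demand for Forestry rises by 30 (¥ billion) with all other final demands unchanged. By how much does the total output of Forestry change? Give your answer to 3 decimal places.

I − A =
  [   0.60    -0.10    -0.10]
  [  -0.20     0.75     0.00]
  [  -0.15    -0.40     0.95]
Cofactors of I−A, C_ij = (−1)^(i+j)·(minor ij) (rows/columns in the sector order above):
  C_11 = (0.75)(0.95) − (0.00)(-0.40) = 0.7125
  C_12 = −[(-0.20)(0.95) − (0.00)(-0.15)] = 0.1900
  C_13 = (-0.20)(-0.40) − (0.75)(-0.15) = 0.1925
  C_21 = −[(-0.10)(0.95) − (-0.10)(-0.40)] = 0.1350
  C_22 = (0.60)(0.95) − (-0.10)(-0.15) = 0.5550
  C_23 = −[(0.60)(-0.40) − (-0.10)(-0.15)] = 0.2550
  C_31 = (-0.10)(0.00) − (-0.10)(0.75) = 0.0750
  C_32 = −[(0.60)(0.00) − (-0.10)(-0.20)] = 0.0200
  C_33 = (0.60)(0.75) − (-0.10)(-0.20) = 0.4300
det(I−A) = Σ_j (I−A)_1j·C_1j = (0.60)(0.7125) + (-0.10)(0.1900) + (-0.10)(0.1925) = 0.38925
adj(I−A) = Cᵀ =
  [ 0.7125   0.1350   0.0750]
  [ 0.1900   0.5550   0.0200]
  [ 0.1925   0.2550   0.4300]
(I − A)⁻¹ = adj(I−A) / det(I−A) ≈
  [   1.8304     0.3468     0.1927]
  [   0.4881     1.4258     0.0514]
  [   0.4945     0.6551     1.1047]
Δx = (I − A)⁻¹ Δd with Δd having +30 in the Forestry component and 0 elsewhere.
So Δx_2 = L_22 · (+30), where L_22 = adj(I−A)_22 / det(I−A) = 0.5550 / 0.38925.
Δx_2 = 0.5550 × (+30) / 0.38925 = 16.65 / 0.38925 ≈ 42.775.

Δx_2 = 42.775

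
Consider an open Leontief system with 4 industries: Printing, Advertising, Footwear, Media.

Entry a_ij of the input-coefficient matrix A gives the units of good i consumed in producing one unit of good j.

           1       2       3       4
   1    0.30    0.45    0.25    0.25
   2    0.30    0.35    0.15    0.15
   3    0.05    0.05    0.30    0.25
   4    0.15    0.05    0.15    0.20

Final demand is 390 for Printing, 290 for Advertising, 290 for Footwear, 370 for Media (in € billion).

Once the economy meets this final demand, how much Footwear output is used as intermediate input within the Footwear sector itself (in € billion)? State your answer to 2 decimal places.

z_33 = 409.68

I − A =
  [   0.70    -0.45    -0.25    -0.25]
  [  -0.30     0.65    -0.15    -0.15]
  [  -0.05    -0.05     0.70    -0.25]
  [  -0.15    -0.05    -0.15     0.80]
Compute the cofactors C_ij = (−1)^(i+j)·(3×3 minor ij) of I−A; the adjugate is their transpose:
adj(I−A) = Cᵀ =
  [ 0.325375   0.258875   0.218500   0.218500]
  [ 0.185250   0.318250   0.171000   0.171000]
  [ 0.066875   0.070375   0.212500   0.100500]
  [ 0.085125   0.081625   0.091500   0.203500]
det(I−A) = Σ_j (I−A)_1j·C_1j = (0.70)(0.325375) + (-0.45)(0.185250) + (-0.25)(0.066875) + (-0.25)(0.085125) = 0.1064
(I − A)⁻¹ = adj(I−A) / det(I−A) ≈
  [   3.0580     2.4330     2.0536     2.0536]
  [   1.7411     2.9911     1.6071     1.6071]
  [   0.6285     0.6614     1.9972     0.9445]
  [   0.8000     0.7672     0.8600     1.9126]
First solve x = (I − A)⁻¹ d = adj(I−A)·d / det(I−A); in particular x_3 = (0.066875·390 + 0.070375·290 + 0.212500·290 + 0.100500·370) / 0.1064 = 145.30 / 0.1064 ≈ 1365.6015.
Intermediate flow from 3 to 3: z_33 = a_33 · x_3 = 0.30 × 145.30 / 0.1064 = 43.59 / 0.1064 ≈ 409.68.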